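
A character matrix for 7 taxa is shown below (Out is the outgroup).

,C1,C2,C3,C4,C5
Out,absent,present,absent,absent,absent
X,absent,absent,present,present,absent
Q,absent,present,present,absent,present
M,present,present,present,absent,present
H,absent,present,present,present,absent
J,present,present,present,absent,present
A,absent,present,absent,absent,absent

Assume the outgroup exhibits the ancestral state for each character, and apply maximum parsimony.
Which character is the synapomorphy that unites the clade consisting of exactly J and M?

Character polarity is set by the outgroup: the derived state is whichever differs from the outgroup's state, so for C2 the derived state is 'absent', and for the remaining characters it is 'present'.
C1 (derived state 'present') is shared by J and M — a synapomorphy uniting that clade.
C2: derived state 'absent' in X only — an autapomorphy, so it tells us nothing about relationships among taxa.
Only H, J, M, Q, and X show the derived state 'present' for C3, supporting them as a clade.
Only H and X show the derived state 'present' for C4, supporting them as a clade.
C5 (derived state 'present') is shared by J, M, and Q — a synapomorphy uniting that clade.
Most parsimonious ingroup topology: (((X,H),(Q,(M,J))),A).
The clade {J, M} is supported by C1: its derived state 'present' occurs in exactly those taxa and in no other taxon (including the outgroup).

C1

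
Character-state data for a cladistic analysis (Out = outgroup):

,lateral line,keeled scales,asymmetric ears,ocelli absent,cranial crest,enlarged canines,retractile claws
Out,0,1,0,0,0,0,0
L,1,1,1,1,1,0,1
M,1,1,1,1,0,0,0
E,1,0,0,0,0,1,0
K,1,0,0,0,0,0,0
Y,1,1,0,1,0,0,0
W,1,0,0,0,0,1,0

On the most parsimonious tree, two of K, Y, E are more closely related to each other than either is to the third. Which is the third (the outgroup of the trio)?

Y

Character polarity is set by the outgroup: the derived state is whichever differs from the outgroup's state, so for keeled scales the derived state is '0', and for the remaining characters it is '1'.
lateral line (derived state '1') is shared by all ingroup taxa — unites the whole ingroup.
keeled scales: derived state '0' in E, K, and W only — synapomorphy for {E, K, W}.
Only L and M show the derived state '1' for asymmetric ears, supporting them as a clade.
Only L, M, and Y show the derived state '1' for ocelli absent, supporting them as a clade.
cranial crest: derived state '1' in L only — an autapomorphy, so it tells us nothing about relationships among taxa.
Only E and W show the derived state '1' for enlarged canines, supporting them as a clade.
retractile claws (derived state '1') is unique to L (autapomorphy; uninformative for grouping).
Most parsimonious ingroup topology: (((L,M),Y),((E,W),K)).
K and E share a more recent common ancestor with each other than either does with Y, so Y is the least closely related of the three.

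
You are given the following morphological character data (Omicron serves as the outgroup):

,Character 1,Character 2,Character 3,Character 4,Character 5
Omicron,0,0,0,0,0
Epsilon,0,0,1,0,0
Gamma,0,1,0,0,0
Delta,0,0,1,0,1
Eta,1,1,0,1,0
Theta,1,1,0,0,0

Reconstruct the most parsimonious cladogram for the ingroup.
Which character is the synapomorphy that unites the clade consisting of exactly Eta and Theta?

Character 1

The outgroup has state '0' for every character, so '1' is the derived state throughout.
Character 1 (derived state '1') is shared by Eta and Theta — a synapomorphy uniting that clade.
Only Eta, Gamma, and Theta show the derived state '1' for Character 2, supporting them as a clade.
Character 3 (derived state '1') is shared by Delta and Epsilon — a synapomorphy uniting that clade.
Character 4 (derived state '1') is unique to Eta (autapomorphy; uninformative for grouping).
Character 5 (derived state '1') is unique to Delta (autapomorphy; uninformative for grouping).
Most parsimonious ingroup topology: ((Epsilon,Delta),(Gamma,(Eta,Theta))).
The clade {Eta, Theta} is supported by Character 1: its derived state '1' occurs in exactly those taxa and in no other taxon (including the outgroup).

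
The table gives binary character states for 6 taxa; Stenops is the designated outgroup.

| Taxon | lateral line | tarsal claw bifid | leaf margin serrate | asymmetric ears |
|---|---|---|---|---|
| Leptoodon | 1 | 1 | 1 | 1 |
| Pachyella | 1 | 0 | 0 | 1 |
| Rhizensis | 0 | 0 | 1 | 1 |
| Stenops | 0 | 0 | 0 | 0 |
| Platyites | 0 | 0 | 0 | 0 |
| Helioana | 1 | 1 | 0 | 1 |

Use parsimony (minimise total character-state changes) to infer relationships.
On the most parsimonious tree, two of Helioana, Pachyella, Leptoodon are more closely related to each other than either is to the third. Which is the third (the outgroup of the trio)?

Pachyella

The outgroup has state '0' for every character, so '1' is the derived state throughout.
Only Helioana, Leptoodon, and Pachyella show the derived state '1' for lateral line, supporting them as a clade.
tarsal claw bifid: derived state '1' in Helioana and Leptoodon only — synapomorphy for {Helioana, Leptoodon}.
leaf margin serrate groups Leptoodon and Rhizensis, which is incompatible with the clades supported by the remaining characters; treating it as convergent (homoplasy) costs fewer steps than any alternative tree.
Only Helioana, Leptoodon, Pachyella, and Rhizensis show the derived state '1' for asymmetric ears, supporting them as a clade.
Most parsimonious ingroup topology: ((((Helioana,Leptoodon),Pachyella),Rhizensis),Platyites).
Leptoodon and Helioana share a more recent common ancestor with each other than either does with Pachyella, so Pachyella is the least closely related of the three.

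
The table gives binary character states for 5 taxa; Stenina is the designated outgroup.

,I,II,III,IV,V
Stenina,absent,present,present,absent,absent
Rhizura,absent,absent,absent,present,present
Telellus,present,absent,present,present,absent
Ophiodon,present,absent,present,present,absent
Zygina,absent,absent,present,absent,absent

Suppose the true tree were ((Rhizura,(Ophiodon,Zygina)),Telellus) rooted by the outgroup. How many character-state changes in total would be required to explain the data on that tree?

7

Map each character onto ((Rhizura,(Ophiodon,Zygina)),Telellus) (rooted by Stenina) and count the minimum state changes it requires (Fitch parsimony):
I: 2; II: 1; III: 1; IV: 2; V: 1.
Total tree length = 7.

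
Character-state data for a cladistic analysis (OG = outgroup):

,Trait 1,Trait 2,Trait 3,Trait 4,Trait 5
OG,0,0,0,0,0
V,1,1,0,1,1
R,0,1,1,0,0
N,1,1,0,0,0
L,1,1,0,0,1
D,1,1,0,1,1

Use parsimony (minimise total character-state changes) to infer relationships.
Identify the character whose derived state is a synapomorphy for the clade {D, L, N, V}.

The outgroup has state '0' for every character, so '1' is the derived state throughout.
Only D, L, N, and V show the derived state '1' for Trait 1, supporting them as a clade.
Trait 2 (derived state '1') is shared by all ingroup taxa — unites the whole ingroup.
Trait 3 (derived state '1') is unique to R (autapomorphy; uninformative for grouping).
Trait 4: derived state '1' in D and V only — synapomorphy for {D, V}.
Only D, L, and V show the derived state '1' for Trait 5, supporting them as a clade.
Most parsimonious ingroup topology: ((((V,D),L),N),R).
The clade {D, L, N, V} is supported by Trait 1: its derived state '1' occurs in exactly those taxa and in no other taxon (including the outgroup).

Trait 1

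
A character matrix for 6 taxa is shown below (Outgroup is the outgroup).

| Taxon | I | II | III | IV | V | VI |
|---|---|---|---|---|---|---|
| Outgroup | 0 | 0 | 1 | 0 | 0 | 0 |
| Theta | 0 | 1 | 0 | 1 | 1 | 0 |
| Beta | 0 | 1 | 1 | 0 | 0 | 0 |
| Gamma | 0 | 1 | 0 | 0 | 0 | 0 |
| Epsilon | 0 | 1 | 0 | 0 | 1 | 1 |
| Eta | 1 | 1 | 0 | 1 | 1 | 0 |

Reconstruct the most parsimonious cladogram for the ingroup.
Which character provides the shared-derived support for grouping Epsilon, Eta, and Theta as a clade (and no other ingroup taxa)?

Character polarity is set by the outgroup: the derived state is whichever differs from the outgroup's state, so for III the derived state is '0', and for the remaining characters it is '1'.
I: derived state '1' in Eta only — an autapomorphy, so it tells us nothing about relationships among taxa.
II (derived state '1') is shared by all ingroup taxa — unites the whole ingroup.
III: derived state '0' in Epsilon, Eta, Gamma, and Theta only — synapomorphy for {Epsilon, Eta, Gamma, Theta}.
IV: derived state '1' in Eta and Theta only — synapomorphy for {Eta, Theta}.
Only Epsilon, Eta, and Theta show the derived state '1' for V, supporting them as a clade.
VI: derived state '1' in Epsilon only — an autapomorphy, so it tells us nothing about relationships among taxa.
Most parsimonious ingroup topology: ((((Theta,Eta),Epsilon),Gamma),Beta).
The clade {Epsilon, Eta, Theta} is supported by V: its derived state '1' occurs in exactly those taxa and in no other taxon (including the outgroup).

V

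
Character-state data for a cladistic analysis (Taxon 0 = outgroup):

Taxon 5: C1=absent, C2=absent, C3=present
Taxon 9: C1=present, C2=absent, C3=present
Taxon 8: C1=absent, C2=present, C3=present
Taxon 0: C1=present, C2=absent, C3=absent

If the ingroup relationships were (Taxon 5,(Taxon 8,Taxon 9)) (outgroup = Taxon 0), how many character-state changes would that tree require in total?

Map each character onto (Taxon 5,(Taxon 8,Taxon 9)) (rooted by Taxon 0) and count the minimum state changes it requires (Fitch parsimony):
C1: 2; C2: 1; C3: 1.
Total tree length = 4.

4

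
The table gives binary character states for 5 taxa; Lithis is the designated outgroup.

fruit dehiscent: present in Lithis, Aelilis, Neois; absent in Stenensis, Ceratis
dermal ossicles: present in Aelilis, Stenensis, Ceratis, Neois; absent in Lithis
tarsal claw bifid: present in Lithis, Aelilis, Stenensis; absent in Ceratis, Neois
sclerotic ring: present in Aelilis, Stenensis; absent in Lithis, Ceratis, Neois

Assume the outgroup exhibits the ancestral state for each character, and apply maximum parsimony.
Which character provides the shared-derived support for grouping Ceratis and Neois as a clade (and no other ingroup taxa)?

tarsal claw bifid

Character polarity is set by the outgroup: the derived state is whichever differs from the outgroup's state, so for fruit dehiscent, tarsal claw bifid the derived state is 'absent', and for the remaining characters it is 'present'.
fruit dehiscent groups Ceratis and Stenensis, which is incompatible with the clades supported by the remaining characters; treating it as convergent (homoplasy) costs fewer steps than any alternative tree.
All ingroup taxa share the derived state 'present' for dermal ossicles; it defines the ingroup but does not resolve relationships within it.
Only Ceratis and Neois show the derived state 'absent' for tarsal claw bifid, supporting them as a clade.
sclerotic ring (derived state 'present') is shared by Aelilis and Stenensis — a synapomorphy uniting that clade.
Most parsimonious ingroup topology: ((Aelilis,Stenensis),(Ceratis,Neois)).
The clade {Ceratis, Neois} is supported by tarsal claw bifid: its derived state 'absent' occurs in exactly those taxa and in no other taxon (including the outgroup).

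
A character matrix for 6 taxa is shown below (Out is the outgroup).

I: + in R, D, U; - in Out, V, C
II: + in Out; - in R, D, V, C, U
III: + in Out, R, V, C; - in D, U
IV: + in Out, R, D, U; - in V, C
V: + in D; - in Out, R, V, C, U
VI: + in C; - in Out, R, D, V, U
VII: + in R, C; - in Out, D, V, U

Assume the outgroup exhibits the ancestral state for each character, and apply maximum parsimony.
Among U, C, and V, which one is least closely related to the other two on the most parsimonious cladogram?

U

Character polarity is set by the outgroup: the derived state is whichever differs from the outgroup's state, so for II, III, IV the derived state is '-', and for the remaining characters it is '+'.
I: derived state '+' in D, R, and U only — synapomorphy for {D, R, U}.
II (derived state '-') is shared by all ingroup taxa — unites the whole ingroup.
III (derived state '-') is shared by D and U — a synapomorphy uniting that clade.
IV: derived state '-' in C and V only — synapomorphy for {C, V}.
V: derived state '+' in D only — an autapomorphy, so it tells us nothing about relationships among taxa.
VI (derived state '+') is unique to C (autapomorphy; uninformative for grouping).
VII (state '+') occurs in C and R but conflicts with the nesting implied by the other characters — most parsimoniously interpreted as homoplasy.
Most parsimonious ingroup topology: ((R,(D,U)),(V,C)).
V and C share a more recent common ancestor with each other than either does with U, so U is the least closely related of the three.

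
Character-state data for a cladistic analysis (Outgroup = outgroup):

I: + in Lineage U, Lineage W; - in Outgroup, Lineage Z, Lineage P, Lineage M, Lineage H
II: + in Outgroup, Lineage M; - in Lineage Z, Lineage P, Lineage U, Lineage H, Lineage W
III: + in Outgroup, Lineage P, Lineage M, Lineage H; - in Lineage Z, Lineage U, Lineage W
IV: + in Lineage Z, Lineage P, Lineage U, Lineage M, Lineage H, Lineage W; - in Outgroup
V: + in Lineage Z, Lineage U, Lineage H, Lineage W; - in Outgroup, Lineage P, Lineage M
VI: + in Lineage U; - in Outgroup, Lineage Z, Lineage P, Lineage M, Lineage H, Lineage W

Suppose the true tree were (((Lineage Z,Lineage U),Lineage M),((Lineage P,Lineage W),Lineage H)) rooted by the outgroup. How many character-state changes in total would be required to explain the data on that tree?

11

Map each character onto (((Lineage Z,Lineage U),Lineage M),((Lineage P,Lineage W),Lineage H)) (rooted by Outgroup) and count the minimum state changes it requires (Fitch parsimony):
I: 2; II: 2; III: 2; IV: 1; V: 3; VI: 1.
Total tree length = 11.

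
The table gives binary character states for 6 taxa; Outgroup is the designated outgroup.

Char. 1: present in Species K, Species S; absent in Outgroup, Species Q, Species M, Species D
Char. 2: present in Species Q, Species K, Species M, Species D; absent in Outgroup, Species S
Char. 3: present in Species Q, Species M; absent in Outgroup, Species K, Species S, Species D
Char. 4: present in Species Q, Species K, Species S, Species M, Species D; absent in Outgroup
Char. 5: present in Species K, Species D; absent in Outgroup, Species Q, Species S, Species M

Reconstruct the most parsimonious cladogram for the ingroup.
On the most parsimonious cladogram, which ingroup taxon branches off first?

Species S

The outgroup has state 'absent' for every character, so 'present' is the derived state throughout.
Char. 1 (state 'present') occurs in Species K and Species S but conflicts with the nesting implied by the other characters — most parsimoniously interpreted as homoplasy.
Char. 2: derived state 'present' in Species D, Species K, Species M, and Species Q only — synapomorphy for {Species D, Species K, Species M, Species Q}.
Only Species M and Species Q show the derived state 'present' for Char. 3, supporting them as a clade.
All ingroup taxa share the derived state 'present' for Char. 4; it defines the ingroup but does not resolve relationships within it.
Char. 5 (derived state 'present') is shared by Species D and Species K — a synapomorphy uniting that clade.
Most parsimonious ingroup topology: (((Species Q,Species M),(Species K,Species D)),Species S).
Species S is sister to the clade containing all other ingroup taxa, so it is the earliest-diverging (most basal) ingroup lineage.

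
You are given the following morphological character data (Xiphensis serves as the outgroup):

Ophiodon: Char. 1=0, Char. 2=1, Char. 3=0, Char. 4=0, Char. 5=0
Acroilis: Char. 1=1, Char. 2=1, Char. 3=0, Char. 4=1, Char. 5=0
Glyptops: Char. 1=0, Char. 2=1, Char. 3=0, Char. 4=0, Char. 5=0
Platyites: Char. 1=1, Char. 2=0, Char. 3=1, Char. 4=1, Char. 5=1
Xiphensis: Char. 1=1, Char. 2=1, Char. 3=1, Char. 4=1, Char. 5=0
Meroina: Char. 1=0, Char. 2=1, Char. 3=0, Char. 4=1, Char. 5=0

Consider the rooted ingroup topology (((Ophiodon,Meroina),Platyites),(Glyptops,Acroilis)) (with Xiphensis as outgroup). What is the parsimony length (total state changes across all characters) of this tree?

Map each character onto (((Ophiodon,Meroina),Platyites),(Glyptops,Acroilis)) (rooted by Xiphensis) and count the minimum state changes it requires (Fitch parsimony):
Char. 1: 2; Char. 2: 1; Char. 3: 2; Char. 4: 2; Char. 5: 1.
Total tree length = 8.

8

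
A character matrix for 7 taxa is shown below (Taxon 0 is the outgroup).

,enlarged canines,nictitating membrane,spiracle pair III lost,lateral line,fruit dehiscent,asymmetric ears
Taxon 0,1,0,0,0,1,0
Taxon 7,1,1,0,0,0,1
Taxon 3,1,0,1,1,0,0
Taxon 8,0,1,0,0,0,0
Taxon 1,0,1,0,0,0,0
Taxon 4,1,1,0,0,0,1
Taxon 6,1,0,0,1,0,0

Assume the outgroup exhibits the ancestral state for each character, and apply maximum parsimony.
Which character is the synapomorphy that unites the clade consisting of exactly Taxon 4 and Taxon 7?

asymmetric ears

Character polarity is set by the outgroup: the derived state is whichever differs from the outgroup's state, so for enlarged canines, fruit dehiscent the derived state is '0', and for the remaining characters it is '1'.
Only Taxon 1 and Taxon 8 show the derived state '0' for enlarged canines, supporting them as a clade.
nictitating membrane (derived state '1') is shared by Taxon 1, Taxon 4, Taxon 7, and Taxon 8 — a synapomorphy uniting that clade.
spiracle pair III lost: derived state '1' in Taxon 3 only — an autapomorphy, so it tells us nothing about relationships among taxa.
lateral line (derived state '1') is shared by Taxon 3 and Taxon 6 — a synapomorphy uniting that clade.
All ingroup taxa share the derived state '0' for fruit dehiscent; it defines the ingroup but does not resolve relationships within it.
asymmetric ears (derived state '1') is shared by Taxon 4 and Taxon 7 — a synapomorphy uniting that clade.
Most parsimonious ingroup topology: (((Taxon 7,Taxon 4),(Taxon 8,Taxon 1)),(Taxon 3,Taxon 6)).
The clade {Taxon 4, Taxon 7} is supported by asymmetric ears: its derived state '1' occurs in exactly those taxa and in no other taxon (including the outgroup).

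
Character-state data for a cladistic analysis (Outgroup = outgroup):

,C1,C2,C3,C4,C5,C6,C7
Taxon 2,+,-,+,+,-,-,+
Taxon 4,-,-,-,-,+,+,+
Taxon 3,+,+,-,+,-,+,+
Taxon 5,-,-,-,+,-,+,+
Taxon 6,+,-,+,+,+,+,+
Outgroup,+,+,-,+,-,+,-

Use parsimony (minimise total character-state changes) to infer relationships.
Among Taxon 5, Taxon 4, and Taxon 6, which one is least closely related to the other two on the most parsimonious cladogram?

Taxon 6

Character polarity is set by the outgroup: the derived state is whichever differs from the outgroup's state, so for C1, C2, C4, C6 the derived state is '-', and for the remaining characters it is '+'.
Only Taxon 4 and Taxon 5 show the derived state '-' for C1, supporting them as a clade.
C2: derived state '-' in Taxon 2, Taxon 4, Taxon 5, and Taxon 6 only — synapomorphy for {Taxon 2, Taxon 4, Taxon 5, Taxon 6}.
Only Taxon 2 and Taxon 6 show the derived state '+' for C3, supporting them as a clade.
C4 (derived state '-') is unique to Taxon 4 (autapomorphy; uninformative for grouping).
C5 (state '+') occurs in Taxon 4 and Taxon 6 but conflicts with the nesting implied by the other characters — most parsimoniously interpreted as homoplasy.
C6 (derived state '-') is unique to Taxon 2 (autapomorphy; uninformative for grouping).
C7 (derived state '+') is shared by all ingroup taxa — unites the whole ingroup.
Most parsimonious ingroup topology: (((Taxon 4,Taxon 5),(Taxon 2,Taxon 6)),Taxon 3).
Taxon 4 and Taxon 5 share a more recent common ancestor with each other than either does with Taxon 6, so Taxon 6 is the least closely related of the three.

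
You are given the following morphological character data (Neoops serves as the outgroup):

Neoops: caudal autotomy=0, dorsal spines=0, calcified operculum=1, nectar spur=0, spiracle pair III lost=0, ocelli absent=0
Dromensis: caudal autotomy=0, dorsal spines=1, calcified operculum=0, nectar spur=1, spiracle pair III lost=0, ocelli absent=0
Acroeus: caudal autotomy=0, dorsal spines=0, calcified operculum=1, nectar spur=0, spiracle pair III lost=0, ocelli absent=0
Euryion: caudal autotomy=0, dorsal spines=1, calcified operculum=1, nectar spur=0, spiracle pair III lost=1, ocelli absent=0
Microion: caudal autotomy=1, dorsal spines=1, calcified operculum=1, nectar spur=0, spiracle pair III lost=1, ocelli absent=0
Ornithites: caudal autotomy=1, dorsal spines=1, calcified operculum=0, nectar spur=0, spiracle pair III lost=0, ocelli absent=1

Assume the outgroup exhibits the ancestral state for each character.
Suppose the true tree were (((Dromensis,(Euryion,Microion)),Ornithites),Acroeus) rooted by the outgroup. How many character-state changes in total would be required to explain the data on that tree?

Map each character onto (((Dromensis,(Euryion,Microion)),Ornithites),Acroeus) (rooted by Neoops) and count the minimum state changes it requires (Fitch parsimony):
caudal autotomy: 2; dorsal spines: 1; calcified operculum: 2; nectar spur: 1; spiracle pair III lost: 1; ocelli absent: 1.
Total tree length = 8.

8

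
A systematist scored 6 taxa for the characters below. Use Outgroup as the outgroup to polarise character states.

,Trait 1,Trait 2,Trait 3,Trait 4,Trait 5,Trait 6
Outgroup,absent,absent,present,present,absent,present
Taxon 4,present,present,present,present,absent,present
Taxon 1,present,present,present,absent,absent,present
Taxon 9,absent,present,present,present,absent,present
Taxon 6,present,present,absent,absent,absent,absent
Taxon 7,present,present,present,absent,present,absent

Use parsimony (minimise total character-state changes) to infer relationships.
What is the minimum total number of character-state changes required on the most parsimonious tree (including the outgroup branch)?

Character polarity is set by the outgroup: the derived state is whichever differs from the outgroup's state, so for Trait 3, Trait 4, Trait 6 the derived state is 'absent', and for the remaining characters it is 'present'.
Trait 1: derived state 'present' in Taxon 1, Taxon 4, Taxon 6, and Taxon 7 only — synapomorphy for {Taxon 1, Taxon 4, Taxon 6, Taxon 7}.
All ingroup taxa share the derived state 'present' for Trait 2; it defines the ingroup but does not resolve relationships within it.
Trait 3: derived state 'absent' in Taxon 6 only — an autapomorphy, so it tells us nothing about relationships among taxa.
Only Taxon 1, Taxon 6, and Taxon 7 show the derived state 'absent' for Trait 4, supporting them as a clade.
Trait 5 (derived state 'present') is unique to Taxon 7 (autapomorphy; uninformative for grouping).
Trait 6: derived state 'absent' in Taxon 6 and Taxon 7 only — synapomorphy for {Taxon 6, Taxon 7}.
Most parsimonious ingroup topology: ((Taxon 4,(Taxon 1,(Taxon 6,Taxon 7))),Taxon 9).
Changes per character on this tree: Trait 1: 1; Trait 2: 1; Trait 3: 1; Trait 4: 1; Trait 5: 1; Trait 6: 1.
Total = 6.

6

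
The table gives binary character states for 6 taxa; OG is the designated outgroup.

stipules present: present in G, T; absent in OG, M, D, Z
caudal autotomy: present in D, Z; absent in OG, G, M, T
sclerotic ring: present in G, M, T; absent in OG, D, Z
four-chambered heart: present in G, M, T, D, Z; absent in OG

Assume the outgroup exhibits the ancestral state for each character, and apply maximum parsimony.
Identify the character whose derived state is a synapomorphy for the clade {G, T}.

The outgroup has state 'absent' for every character, so 'present' is the derived state throughout.
Only G and T show the derived state 'present' for stipules present, supporting them as a clade.
Only D and Z show the derived state 'present' for caudal autotomy, supporting them as a clade.
Only G, M, and T show the derived state 'present' for sclerotic ring, supporting them as a clade.
four-chambered heart (derived state 'present') is shared by all ingroup taxa — unites the whole ingroup.
Most parsimonious ingroup topology: (((G,T),M),(D,Z)).
The clade {G, T} is supported by stipules present: its derived state 'present' occurs in exactly those taxa and in no other taxon (including the outgroup).

stipules present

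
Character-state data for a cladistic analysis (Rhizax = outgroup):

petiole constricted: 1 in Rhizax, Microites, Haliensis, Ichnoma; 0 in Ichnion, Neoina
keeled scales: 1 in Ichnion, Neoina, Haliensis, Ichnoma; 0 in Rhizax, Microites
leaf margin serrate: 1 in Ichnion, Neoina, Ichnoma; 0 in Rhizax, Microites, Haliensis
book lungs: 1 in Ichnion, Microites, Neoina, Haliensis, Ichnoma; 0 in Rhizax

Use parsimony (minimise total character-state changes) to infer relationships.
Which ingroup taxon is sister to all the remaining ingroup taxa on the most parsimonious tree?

Character polarity is set by the outgroup: the derived state is whichever differs from the outgroup's state, so for petiole constricted the derived state is '0', and for the remaining characters it is '1'.
petiole constricted: derived state '0' in Ichnion and Neoina only — synapomorphy for {Ichnion, Neoina}.
keeled scales: derived state '1' in Haliensis, Ichnion, Ichnoma, and Neoina only — synapomorphy for {Haliensis, Ichnion, Ichnoma, Neoina}.
leaf margin serrate (derived state '1') is shared by Ichnion, Ichnoma, and Neoina — a synapomorphy uniting that clade.
book lungs (derived state '1') is shared by all ingroup taxa — unites the whole ingroup.
Most parsimonious ingroup topology: ((((Ichnion,Neoina),Ichnoma),Haliensis),Microites).
Microites is sister to the clade containing all other ingroup taxa, so it is the earliest-diverging (most basal) ingroup lineage.

Microites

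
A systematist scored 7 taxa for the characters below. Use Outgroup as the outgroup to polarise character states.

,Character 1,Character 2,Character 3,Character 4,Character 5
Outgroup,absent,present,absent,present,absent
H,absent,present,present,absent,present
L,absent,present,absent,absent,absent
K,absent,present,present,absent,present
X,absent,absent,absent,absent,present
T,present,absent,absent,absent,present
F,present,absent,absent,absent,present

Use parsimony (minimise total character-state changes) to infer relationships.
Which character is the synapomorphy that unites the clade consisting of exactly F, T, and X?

Character polarity is set by the outgroup: the derived state is whichever differs from the outgroup's state, so for Character 2, Character 4 the derived state is 'absent', and for the remaining characters it is 'present'.
Only F and T show the derived state 'present' for Character 1, supporting them as a clade.
Character 2 (derived state 'absent') is shared by F, T, and X — a synapomorphy uniting that clade.
Only H and K show the derived state 'present' for Character 3, supporting them as a clade.
Character 4 (derived state 'absent') is shared by all ingroup taxa — unites the whole ingroup.
Character 5: derived state 'present' in F, H, K, T, and X only — synapomorphy for {F, H, K, T, X}.
Most parsimonious ingroup topology: (((H,K),(X,(T,F))),L).
The clade {F, T, X} is supported by Character 2: its derived state 'absent' occurs in exactly those taxa and in no other taxon (including the outgroup).

Character 2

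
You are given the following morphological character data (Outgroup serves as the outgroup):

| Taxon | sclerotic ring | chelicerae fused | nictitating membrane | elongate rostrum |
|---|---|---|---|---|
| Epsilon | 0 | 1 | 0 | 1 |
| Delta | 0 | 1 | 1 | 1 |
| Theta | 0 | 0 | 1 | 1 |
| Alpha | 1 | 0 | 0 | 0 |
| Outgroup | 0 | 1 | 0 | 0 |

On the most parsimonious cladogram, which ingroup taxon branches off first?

Character polarity is set by the outgroup: the derived state is whichever differs from the outgroup's state, so for chelicerae fused the derived state is '0', and for the remaining characters it is '1'.
sclerotic ring (derived state '1') is unique to Alpha (autapomorphy; uninformative for grouping).
chelicerae fused (state '0') occurs in Alpha and Theta but conflicts with the nesting implied by the other characters — most parsimoniously interpreted as homoplasy.
Only Delta and Theta show the derived state '1' for nictitating membrane, supporting them as a clade.
Only Delta, Epsilon, and Theta show the derived state '1' for elongate rostrum, supporting them as a clade.
Most parsimonious ingroup topology: (((Theta,Delta),Epsilon),Alpha).
Alpha is sister to the clade containing all other ingroup taxa, so it is the earliest-diverging (most basal) ingroup lineage.

Alpha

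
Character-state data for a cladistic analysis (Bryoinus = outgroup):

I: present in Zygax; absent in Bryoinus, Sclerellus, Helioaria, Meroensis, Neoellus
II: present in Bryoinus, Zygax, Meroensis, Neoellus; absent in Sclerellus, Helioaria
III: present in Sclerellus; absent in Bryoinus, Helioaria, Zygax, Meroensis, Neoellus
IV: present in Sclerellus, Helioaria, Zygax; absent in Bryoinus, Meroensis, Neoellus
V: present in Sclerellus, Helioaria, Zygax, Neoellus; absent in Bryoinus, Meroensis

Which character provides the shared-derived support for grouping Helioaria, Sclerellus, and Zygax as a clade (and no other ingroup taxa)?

Character polarity is set by the outgroup: the derived state is whichever differs from the outgroup's state, so for II the derived state is 'absent', and for the remaining characters it is 'present'.
I (derived state 'present') is unique to Zygax (autapomorphy; uninformative for grouping).
II: derived state 'absent' in Helioaria and Sclerellus only — synapomorphy for {Helioaria, Sclerellus}.
III (derived state 'present') is unique to Sclerellus (autapomorphy; uninformative for grouping).
Only Helioaria, Sclerellus, and Zygax show the derived state 'present' for IV, supporting them as a clade.
Only Helioaria, Neoellus, Sclerellus, and Zygax show the derived state 'present' for V, supporting them as a clade.
Most parsimonious ingroup topology: ((((Sclerellus,Helioaria),Zygax),Neoellus),Meroensis).
The clade {Helioaria, Sclerellus, Zygax} is supported by IV: its derived state 'present' occurs in exactly those taxa and in no other taxon (including the outgroup).

IV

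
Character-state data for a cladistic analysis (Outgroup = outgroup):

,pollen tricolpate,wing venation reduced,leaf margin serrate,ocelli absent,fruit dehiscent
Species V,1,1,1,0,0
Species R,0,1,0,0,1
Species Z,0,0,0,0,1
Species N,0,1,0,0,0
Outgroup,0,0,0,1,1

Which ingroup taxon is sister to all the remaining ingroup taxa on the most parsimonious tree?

Character polarity is set by the outgroup: the derived state is whichever differs from the outgroup's state, so for ocelli absent, fruit dehiscent the derived state is '0', and for the remaining characters it is '1'.
pollen tricolpate: derived state '1' in Species V only — an autapomorphy, so it tells us nothing about relationships among taxa.
Only Species N, Species R, and Species V show the derived state '1' for wing venation reduced, supporting them as a clade.
leaf margin serrate (derived state '1') is unique to Species V (autapomorphy; uninformative for grouping).
All ingroup taxa share the derived state '0' for ocelli absent; it defines the ingroup but does not resolve relationships within it.
fruit dehiscent: derived state '0' in Species N and Species V only — synapomorphy for {Species N, Species V}.
Most parsimonious ingroup topology: (Species Z,((Species V,Species N),Species R)).
Species Z is sister to the clade containing all other ingroup taxa, so it is the earliest-diverging (most basal) ingroup lineage.

Species Z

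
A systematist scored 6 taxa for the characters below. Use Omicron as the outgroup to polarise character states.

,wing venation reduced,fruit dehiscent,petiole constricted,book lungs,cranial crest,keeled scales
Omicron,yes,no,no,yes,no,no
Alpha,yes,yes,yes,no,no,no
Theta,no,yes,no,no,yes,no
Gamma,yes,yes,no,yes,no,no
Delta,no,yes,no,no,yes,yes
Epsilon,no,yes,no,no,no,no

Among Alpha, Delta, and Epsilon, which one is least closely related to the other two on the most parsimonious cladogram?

Alpha

Character polarity is set by the outgroup: the derived state is whichever differs from the outgroup's state, so for wing venation reduced, book lungs the derived state is 'no', and for the remaining characters it is 'yes'.
wing venation reduced: derived state 'no' in Delta, Epsilon, and Theta only — synapomorphy for {Delta, Epsilon, Theta}.
All ingroup taxa share the derived state 'yes' for fruit dehiscent; it defines the ingroup but does not resolve relationships within it.
petiole constricted: derived state 'yes' in Alpha only — an autapomorphy, so it tells us nothing about relationships among taxa.
book lungs (derived state 'no') is shared by Alpha, Delta, Epsilon, and Theta — a synapomorphy uniting that clade.
Only Delta and Theta show the derived state 'yes' for cranial crest, supporting them as a clade.
keeled scales: derived state 'yes' in Delta only — an autapomorphy, so it tells us nothing about relationships among taxa.
Most parsimonious ingroup topology: ((Alpha,((Theta,Delta),Epsilon)),Gamma).
Epsilon and Delta share a more recent common ancestor with each other than either does with Alpha, so Alpha is the least closely related of the three.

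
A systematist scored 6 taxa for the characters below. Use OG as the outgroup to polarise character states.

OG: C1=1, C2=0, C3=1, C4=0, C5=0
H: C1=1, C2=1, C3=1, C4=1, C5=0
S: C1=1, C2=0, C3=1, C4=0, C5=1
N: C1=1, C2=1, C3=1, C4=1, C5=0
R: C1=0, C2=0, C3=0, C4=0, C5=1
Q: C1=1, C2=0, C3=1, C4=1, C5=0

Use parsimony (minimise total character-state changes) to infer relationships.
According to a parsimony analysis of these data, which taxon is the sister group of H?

Character polarity is set by the outgroup: the derived state is whichever differs from the outgroup's state, so for C1, C3 the derived state is '0', and for the remaining characters it is '1'.
C1 (derived state '0') is unique to R (autapomorphy; uninformative for grouping).
C2: derived state '1' in H and N only — synapomorphy for {H, N}.
C3: derived state '0' in R only — an autapomorphy, so it tells us nothing about relationships among taxa.
C4 (derived state '1') is shared by H, N, and Q — a synapomorphy uniting that clade.
Only R and S show the derived state '1' for C5, supporting them as a clade.
Most parsimonious ingroup topology: (((H,N),Q),(S,R)).
H and N form a cherry on this tree, so they are sister taxa.

N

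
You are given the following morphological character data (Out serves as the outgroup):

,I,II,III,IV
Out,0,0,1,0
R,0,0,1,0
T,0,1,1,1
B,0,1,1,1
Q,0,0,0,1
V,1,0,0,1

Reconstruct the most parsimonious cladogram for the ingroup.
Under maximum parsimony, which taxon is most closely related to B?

T

Character polarity is set by the outgroup: the derived state is whichever differs from the outgroup's state, so for III the derived state is '0', and for the remaining characters it is '1'.
I (derived state '1') is unique to V (autapomorphy; uninformative for grouping).
Only B and T show the derived state '1' for II, supporting them as a clade.
III (derived state '0') is shared by Q and V — a synapomorphy uniting that clade.
IV (derived state '1') is shared by B, Q, T, and V — a synapomorphy uniting that clade.
Most parsimonious ingroup topology: (R,((T,B),(Q,V))).
B and T form a cherry on this tree, so they are sister taxa.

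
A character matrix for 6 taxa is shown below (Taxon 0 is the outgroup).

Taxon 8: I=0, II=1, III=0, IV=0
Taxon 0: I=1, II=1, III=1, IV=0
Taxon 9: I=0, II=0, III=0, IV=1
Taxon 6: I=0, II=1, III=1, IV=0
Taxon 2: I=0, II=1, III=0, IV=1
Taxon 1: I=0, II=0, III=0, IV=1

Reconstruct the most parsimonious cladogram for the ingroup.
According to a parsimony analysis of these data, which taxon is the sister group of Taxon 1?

Taxon 9

Character polarity is set by the outgroup: the derived state is whichever differs from the outgroup's state, so for I, II, III the derived state is '0', and for the remaining characters it is '1'.
All ingroup taxa share the derived state '0' for I; it defines the ingroup but does not resolve relationships within it.
Only Taxon 1 and Taxon 9 show the derived state '0' for II, supporting them as a clade.
Only Taxon 1, Taxon 2, Taxon 8, and Taxon 9 show the derived state '0' for III, supporting them as a clade.
IV: derived state '1' in Taxon 1, Taxon 2, and Taxon 9 only — synapomorphy for {Taxon 1, Taxon 2, Taxon 9}.
Most parsimonious ingroup topology: (((Taxon 2,(Taxon 9,Taxon 1)),Taxon 8),Taxon 6).
Taxon 1 and Taxon 9 form a cherry on this tree, so they are sister taxa.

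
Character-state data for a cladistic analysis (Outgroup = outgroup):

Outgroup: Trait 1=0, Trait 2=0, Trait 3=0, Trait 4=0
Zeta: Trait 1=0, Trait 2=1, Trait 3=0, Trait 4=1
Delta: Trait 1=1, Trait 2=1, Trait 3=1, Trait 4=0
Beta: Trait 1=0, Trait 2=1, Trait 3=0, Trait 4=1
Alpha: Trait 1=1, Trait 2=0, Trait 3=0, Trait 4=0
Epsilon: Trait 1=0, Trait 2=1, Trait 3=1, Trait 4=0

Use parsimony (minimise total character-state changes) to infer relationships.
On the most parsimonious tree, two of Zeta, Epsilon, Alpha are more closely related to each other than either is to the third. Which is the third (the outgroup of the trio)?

Alpha

The outgroup has state '0' for every character, so '1' is the derived state throughout.
Trait 1 (state '1') occurs in Alpha and Delta but conflicts with the nesting implied by the other characters — most parsimoniously interpreted as homoplasy.
Only Beta, Delta, Epsilon, and Zeta show the derived state '1' for Trait 2, supporting them as a clade.
Trait 3: derived state '1' in Delta and Epsilon only — synapomorphy for {Delta, Epsilon}.
Trait 4 (derived state '1') is shared by Beta and Zeta — a synapomorphy uniting that clade.
Most parsimonious ingroup topology: (((Zeta,Beta),(Delta,Epsilon)),Alpha).
Zeta and Epsilon share a more recent common ancestor with each other than either does with Alpha, so Alpha is the least closely related of the three.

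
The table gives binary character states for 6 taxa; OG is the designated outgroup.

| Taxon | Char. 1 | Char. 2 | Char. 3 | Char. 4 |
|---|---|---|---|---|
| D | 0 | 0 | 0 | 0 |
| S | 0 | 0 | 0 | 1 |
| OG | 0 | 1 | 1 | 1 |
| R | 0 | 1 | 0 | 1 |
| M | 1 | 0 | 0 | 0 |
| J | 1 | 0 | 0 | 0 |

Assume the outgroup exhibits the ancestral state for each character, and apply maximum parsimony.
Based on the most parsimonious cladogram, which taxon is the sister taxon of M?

Character polarity is set by the outgroup: the derived state is whichever differs from the outgroup's state, so for Char. 2, Char. 3, Char. 4 the derived state is '0', and for the remaining characters it is '1'.
Char. 1 (derived state '1') is shared by J and M — a synapomorphy uniting that clade.
Char. 2 (derived state '0') is shared by D, J, M, and S — a synapomorphy uniting that clade.
All ingroup taxa share the derived state '0' for Char. 3; it defines the ingroup but does not resolve relationships within it.
Char. 4: derived state '0' in D, J, and M only — synapomorphy for {D, J, M}.
Most parsimonious ingroup topology: ((((J,M),D),S),R).
M and J form a cherry on this tree, so they are sister taxa.

J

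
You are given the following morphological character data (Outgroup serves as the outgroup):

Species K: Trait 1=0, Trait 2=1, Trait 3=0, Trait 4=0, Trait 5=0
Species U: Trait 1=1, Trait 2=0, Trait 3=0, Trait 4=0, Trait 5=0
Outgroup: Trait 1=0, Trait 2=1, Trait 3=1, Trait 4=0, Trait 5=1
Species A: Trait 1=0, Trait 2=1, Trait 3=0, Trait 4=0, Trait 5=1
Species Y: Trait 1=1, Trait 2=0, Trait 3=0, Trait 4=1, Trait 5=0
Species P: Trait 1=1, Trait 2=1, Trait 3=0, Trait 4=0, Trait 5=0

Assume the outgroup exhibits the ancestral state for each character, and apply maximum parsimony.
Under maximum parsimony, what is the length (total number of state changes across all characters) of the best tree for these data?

5

Character polarity is set by the outgroup: the derived state is whichever differs from the outgroup's state, so for Trait 2, Trait 3, Trait 5 the derived state is '0', and for the remaining characters it is '1'.
Trait 1: derived state '1' in Species P, Species U, and Species Y only — synapomorphy for {Species P, Species U, Species Y}.
Trait 2: derived state '0' in Species U and Species Y only — synapomorphy for {Species U, Species Y}.
All ingroup taxa share the derived state '0' for Trait 3; it defines the ingroup but does not resolve relationships within it.
Trait 4 (derived state '1') is unique to Species Y (autapomorphy; uninformative for grouping).
Trait 5: derived state '0' in Species K, Species P, Species U, and Species Y only — synapomorphy for {Species K, Species P, Species U, Species Y}.
Most parsimonious ingroup topology: (Species A,(((Species Y,Species U),Species P),Species K)).
Changes per character on this tree: Trait 1: 1; Trait 2: 1; Trait 3: 1; Trait 4: 1; Trait 5: 1.
Total = 5.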